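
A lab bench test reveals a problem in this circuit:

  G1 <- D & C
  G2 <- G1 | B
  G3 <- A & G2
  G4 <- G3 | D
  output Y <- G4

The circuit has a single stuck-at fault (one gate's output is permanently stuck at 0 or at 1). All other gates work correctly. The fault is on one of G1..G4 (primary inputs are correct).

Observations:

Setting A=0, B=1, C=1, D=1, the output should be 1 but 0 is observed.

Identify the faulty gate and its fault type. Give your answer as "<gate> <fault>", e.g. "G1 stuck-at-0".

G4 stuck-at-0

Fault-free values for test 1 (A=0, B=1, C=1, D=1): G1=1, G2=1, G3=0, G4=1, giving Y=1. Observed 0.
Test 1: faults giving observed 0 are {G4 stuck-at-0}.
Only G4 stuck-at-0 is consistent with every test.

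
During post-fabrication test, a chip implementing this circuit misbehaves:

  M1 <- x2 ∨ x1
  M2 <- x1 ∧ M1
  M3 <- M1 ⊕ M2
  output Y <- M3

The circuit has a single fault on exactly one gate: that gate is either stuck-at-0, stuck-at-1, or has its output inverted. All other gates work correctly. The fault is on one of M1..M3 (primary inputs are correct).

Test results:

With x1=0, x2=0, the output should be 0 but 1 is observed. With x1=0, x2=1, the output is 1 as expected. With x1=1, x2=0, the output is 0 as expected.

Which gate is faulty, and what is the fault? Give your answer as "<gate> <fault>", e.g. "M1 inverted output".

Fault-free values for test 1 (x1=0, x2=0): M1=0, M2=0, M3=0, giving Y=0. Observed 1.
Test 1: faults giving observed 1 are {M1 stuck-at-1, M1 inverted output, M2 stuck-at-1, M2 inverted output, M3 stuck-at-1, M3 inverted output}.
Test 2 (x1=0, x2=1): fault-free M1=1, M2=0, M3=1 → 1; observed 1. Eliminates M1 inverted output, M2 stuck-at-1, M2 inverted output, M3 inverted output.
Test 3 (x1=1, x2=0): fault-free M1=1, M2=1, M3=0 → 0; observed 0. Eliminates M3 stuck-at-1.
Only M1 stuck-at-1 is consistent with every test.

M1 stuck-at-1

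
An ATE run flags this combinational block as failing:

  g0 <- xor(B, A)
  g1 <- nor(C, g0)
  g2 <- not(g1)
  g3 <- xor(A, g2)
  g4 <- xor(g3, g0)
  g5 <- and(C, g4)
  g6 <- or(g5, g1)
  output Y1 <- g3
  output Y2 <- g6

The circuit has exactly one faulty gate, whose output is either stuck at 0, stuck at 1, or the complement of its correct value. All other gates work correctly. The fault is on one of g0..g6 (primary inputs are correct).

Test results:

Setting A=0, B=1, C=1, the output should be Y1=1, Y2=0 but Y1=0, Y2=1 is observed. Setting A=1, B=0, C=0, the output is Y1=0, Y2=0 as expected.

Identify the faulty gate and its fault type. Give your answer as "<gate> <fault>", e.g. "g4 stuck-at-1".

g3 stuck-at-0

Fault-free values for test 1 (A=0, B=1, C=1): g0=1, g1=0, g2=1, g3=1, g4=0, g5=0, g6=0, giving Y1=1, Y2=0. Observed Y1=0, Y2=1.
Test 1: faults giving observed Y1=0, Y2=1 are {g1 stuck-at-1, g1 inverted output, g2 stuck-at-0, g2 inverted output, g3 stuck-at-0, g3 inverted output}.
Test 2 (A=1, B=0, C=0): fault-free g0=1, g1=0, g2=1, g3=0, g4=1, g5=0, g6=0 → Y1=0, Y2=0; observed Y1=0, Y2=0. Eliminates g1 stuck-at-1, g1 inverted output, g2 stuck-at-0, g2 inverted output, g3 inverted output.
Only g3 stuck-at-0 is consistent with every test.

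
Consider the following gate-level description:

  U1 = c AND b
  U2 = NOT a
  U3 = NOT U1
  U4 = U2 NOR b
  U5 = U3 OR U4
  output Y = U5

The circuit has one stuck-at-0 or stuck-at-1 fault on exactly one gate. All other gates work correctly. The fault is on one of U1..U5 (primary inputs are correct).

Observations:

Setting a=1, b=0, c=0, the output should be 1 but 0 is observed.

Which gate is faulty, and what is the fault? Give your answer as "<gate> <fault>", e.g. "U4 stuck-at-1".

Fault-free values for test 1 (a=1, b=0, c=0): U1=0, U2=0, U3=1, U4=1, U5=1, giving Y=1. Observed 0.
Test 1: faults giving observed 0 are {U5 stuck-at-0}.
Only U5 stuck-at-0 is consistent with every test.

U5 stuck-at-0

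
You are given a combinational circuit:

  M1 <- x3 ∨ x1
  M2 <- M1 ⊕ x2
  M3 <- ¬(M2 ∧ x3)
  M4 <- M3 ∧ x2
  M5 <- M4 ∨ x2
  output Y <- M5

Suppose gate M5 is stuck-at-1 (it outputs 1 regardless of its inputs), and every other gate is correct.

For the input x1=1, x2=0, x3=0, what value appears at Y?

1

Propagate with M5 forced: M1=1, M2=1, M3=1, M4=0, M5=1 [stuck-at-1].
So Y = 1. (Without the fault it would be 0.)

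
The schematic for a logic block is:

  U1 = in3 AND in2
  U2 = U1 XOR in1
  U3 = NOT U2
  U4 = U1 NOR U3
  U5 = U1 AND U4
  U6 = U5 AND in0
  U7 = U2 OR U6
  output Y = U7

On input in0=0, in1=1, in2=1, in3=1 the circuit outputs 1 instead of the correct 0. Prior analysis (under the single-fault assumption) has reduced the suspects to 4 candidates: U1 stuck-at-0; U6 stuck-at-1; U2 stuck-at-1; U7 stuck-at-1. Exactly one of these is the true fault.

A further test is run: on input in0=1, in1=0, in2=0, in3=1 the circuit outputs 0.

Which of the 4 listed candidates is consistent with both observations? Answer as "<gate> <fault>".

Evaluate each candidate on input in0=1, in1=0, in2=0, in3=1:
  U1 stuck-at-0: U1=0 [stuck-at-0], U2=0, U3=1, U4=0, U5=0, U6=0, U7=0 → 0 — matches
  U6 stuck-at-1: U1=0, U2=0, U3=1, U4=0, U5=0, U6=1 [stuck-at-1], U7=1 → 1 — eliminated
  U2 stuck-at-1: U1=0, U2=1 [stuck-at-1], U3=0, U4=1, U5=0, U6=0, U7=1 → 1 — eliminated
  U7 stuck-at-1: U1=0, U2=0, U3=1, U4=0, U5=0, U6=0, U7=1 [stuck-at-1] → 1 — eliminated
Only U1 stuck-at-0 reproduces the observed 0.

U1 stuck-at-0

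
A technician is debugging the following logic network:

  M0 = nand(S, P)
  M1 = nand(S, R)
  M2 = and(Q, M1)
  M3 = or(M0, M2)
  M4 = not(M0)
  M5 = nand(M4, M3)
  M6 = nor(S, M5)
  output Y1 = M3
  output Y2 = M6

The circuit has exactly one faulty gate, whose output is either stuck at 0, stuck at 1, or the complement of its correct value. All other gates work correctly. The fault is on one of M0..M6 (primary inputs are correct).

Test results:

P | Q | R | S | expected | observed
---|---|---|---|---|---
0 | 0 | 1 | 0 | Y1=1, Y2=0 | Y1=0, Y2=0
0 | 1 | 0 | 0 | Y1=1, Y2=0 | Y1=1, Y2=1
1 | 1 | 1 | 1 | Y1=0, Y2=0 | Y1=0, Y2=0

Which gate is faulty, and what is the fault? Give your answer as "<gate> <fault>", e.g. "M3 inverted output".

Fault-free values for test 1 (P=0, Q=0, R=1, S=0): M0=1, M1=1, M2=0, M3=1, M4=0, M5=1, M6=0, giving Y1=1, Y2=0. Observed Y1=0, Y2=0.
Test 1: faults giving observed Y1=0, Y2=0 are {M0 stuck-at-0, M0 inverted output, M3 stuck-at-0, M3 inverted output}.
Test 2 (P=0, Q=1, R=0, S=0): fault-free M0=1, M1=1, M2=1, M3=1, M4=0, M5=1, M6=0 → Y1=1, Y2=0; observed Y1=1, Y2=1. Eliminates M3 stuck-at-0, M3 inverted output.
Test 3 (P=1, Q=1, R=1, S=1): fault-free M0=0, M1=0, M2=0, M3=0, M4=1, M5=1, M6=0 → Y1=0, Y2=0; observed Y1=0, Y2=0. Eliminates M0 inverted output.
Only M0 stuck-at-0 is consistent with every test.

M0 stuck-at-0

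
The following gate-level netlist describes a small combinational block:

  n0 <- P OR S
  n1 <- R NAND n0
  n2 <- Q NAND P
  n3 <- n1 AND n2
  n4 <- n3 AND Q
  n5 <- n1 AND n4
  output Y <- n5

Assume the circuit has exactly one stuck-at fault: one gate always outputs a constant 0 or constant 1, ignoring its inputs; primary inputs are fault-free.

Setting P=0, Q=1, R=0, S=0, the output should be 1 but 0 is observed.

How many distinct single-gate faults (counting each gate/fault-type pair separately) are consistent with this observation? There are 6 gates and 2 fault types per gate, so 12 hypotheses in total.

5

Fault-free: n0=0, n1=1, n2=1, n3=1, n4=1, n5=1 → 1. Observed 0.
  n0 stuck-at-0: output 1 ✗
  n0 stuck-at-1: output 1 ✗
  n1 stuck-at-0: output 0 ✓
  n1 stuck-at-1: output 1 ✗
  n2 stuck-at-0: output 0 ✓
  n2 stuck-at-1: output 1 ✗
  n3 stuck-at-0: output 0 ✓
  n3 stuck-at-1: output 1 ✗
  n4 stuck-at-0: output 0 ✓
  n4 stuck-at-1: output 1 ✗
  n5 stuck-at-0: output 0 ✓
  n5 stuck-at-1: output 1 ✗
Consistent faults: {n1 stuck-at-0, n2 stuck-at-0, n3 stuck-at-0, n4 stuck-at-0, n5 stuck-at-0} — 5 in all.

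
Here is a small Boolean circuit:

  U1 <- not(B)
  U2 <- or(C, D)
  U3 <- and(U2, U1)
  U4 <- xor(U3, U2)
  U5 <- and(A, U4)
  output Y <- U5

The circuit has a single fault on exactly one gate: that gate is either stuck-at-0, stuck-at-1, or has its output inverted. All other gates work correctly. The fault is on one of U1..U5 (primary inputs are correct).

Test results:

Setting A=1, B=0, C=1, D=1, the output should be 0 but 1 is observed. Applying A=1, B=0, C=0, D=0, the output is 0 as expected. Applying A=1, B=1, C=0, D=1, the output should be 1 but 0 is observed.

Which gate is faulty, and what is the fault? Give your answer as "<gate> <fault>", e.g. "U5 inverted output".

U1 inverted output

Fault-free values for test 1 (A=1, B=0, C=1, D=1): U1=1, U2=1, U3=1, U4=0, U5=0, giving Y=0. Observed 1.
Test 1: faults giving observed 1 are {U1 stuck-at-0, U1 inverted output, U3 stuck-at-0, U3 inverted output, U4 stuck-at-1, U4 inverted output, U5 stuck-at-1, U5 inverted output}.
Test 2 (A=1, B=0, C=0, D=0): fault-free U1=1, U2=0, U3=0, U4=0, U5=0 → 0; observed 0. Eliminates U3 inverted output, U4 stuck-at-1, U4 inverted output, U5 stuck-at-1, U5 inverted output.
Test 3 (A=1, B=1, C=0, D=1): fault-free U1=0, U2=1, U3=0, U4=1, U5=1 → 1; observed 0. Eliminates U1 stuck-at-0, U3 stuck-at-0.
Only U1 inverted output is consistent with every test.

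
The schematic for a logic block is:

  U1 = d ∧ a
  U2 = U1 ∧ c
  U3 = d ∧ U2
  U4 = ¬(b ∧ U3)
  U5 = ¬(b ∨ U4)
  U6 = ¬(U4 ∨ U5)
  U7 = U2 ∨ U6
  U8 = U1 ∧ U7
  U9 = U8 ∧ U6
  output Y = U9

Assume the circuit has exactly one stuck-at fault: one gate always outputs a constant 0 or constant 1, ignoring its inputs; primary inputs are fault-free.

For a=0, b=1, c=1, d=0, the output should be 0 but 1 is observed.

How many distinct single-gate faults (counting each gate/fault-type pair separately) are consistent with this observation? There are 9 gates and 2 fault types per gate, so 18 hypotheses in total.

Fault-free: U1=0, U2=0, U3=0, U4=1, U5=0, U6=0, U7=0, U8=0, U9=0 → 0. Observed 1.
  U1: none of the 2 fault types match ✗
  U2: none of the 2 fault types match ✗
  U3: none of the 2 fault types match ✗
  U4: none of the 2 fault types match ✗
  U5: none of the 2 fault types match ✗
  U6: none of the 2 fault types match ✗
  U7: none of the 2 fault types match ✗
  U8: none of the 2 fault types match ✗
  U9: stuck-at-1 ✓; others ✗
Consistent faults: {U9 stuck-at-1} — 1 in all.

1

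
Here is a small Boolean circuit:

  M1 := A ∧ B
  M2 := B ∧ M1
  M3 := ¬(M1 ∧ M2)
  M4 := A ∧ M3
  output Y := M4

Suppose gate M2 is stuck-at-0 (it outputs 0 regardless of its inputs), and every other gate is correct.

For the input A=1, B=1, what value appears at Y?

1

Propagate with M2 forced: M1=1, M2=0 [stuck-at-0], M3=1, M4=1.
So Y = 1. (Without the fault it would be 0.)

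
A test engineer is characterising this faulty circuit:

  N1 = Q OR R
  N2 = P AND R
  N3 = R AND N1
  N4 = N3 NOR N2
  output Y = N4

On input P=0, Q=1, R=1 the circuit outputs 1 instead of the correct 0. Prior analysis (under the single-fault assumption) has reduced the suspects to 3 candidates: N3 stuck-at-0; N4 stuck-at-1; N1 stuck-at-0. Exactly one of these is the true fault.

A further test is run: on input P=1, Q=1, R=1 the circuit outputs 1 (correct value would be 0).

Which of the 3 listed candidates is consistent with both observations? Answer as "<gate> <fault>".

N4 stuck-at-1

Evaluate each candidate on input P=1, Q=1, R=1:
  N3 stuck-at-0: N1=1, N2=1, N3=0 [stuck-at-0], N4=0 → 0 — eliminated
  N4 stuck-at-1: N1=1, N2=1, N3=1, N4=1 [stuck-at-1] → 1 — matches
  N1 stuck-at-0: N1=0 [stuck-at-0], N2=1, N3=0, N4=0 → 0 — eliminated
Only N4 stuck-at-1 reproduces the observed 1.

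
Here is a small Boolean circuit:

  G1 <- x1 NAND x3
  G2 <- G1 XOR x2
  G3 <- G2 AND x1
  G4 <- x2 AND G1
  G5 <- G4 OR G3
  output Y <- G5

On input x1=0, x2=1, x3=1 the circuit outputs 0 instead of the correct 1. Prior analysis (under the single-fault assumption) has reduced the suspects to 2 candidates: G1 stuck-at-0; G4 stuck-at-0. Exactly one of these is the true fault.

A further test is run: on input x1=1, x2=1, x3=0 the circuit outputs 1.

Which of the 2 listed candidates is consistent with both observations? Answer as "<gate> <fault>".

Evaluate each candidate on input x1=1, x2=1, x3=0:
  G1 stuck-at-0: G1=0 [stuck-at-0], G2=1, G3=1, G4=0, G5=1 → 1 — matches
  G4 stuck-at-0: G1=1, G2=0, G3=0, G4=0 [stuck-at-0], G5=0 → 0 — eliminated
Only G1 stuck-at-0 reproduces the observed 1.

G1 stuck-at-0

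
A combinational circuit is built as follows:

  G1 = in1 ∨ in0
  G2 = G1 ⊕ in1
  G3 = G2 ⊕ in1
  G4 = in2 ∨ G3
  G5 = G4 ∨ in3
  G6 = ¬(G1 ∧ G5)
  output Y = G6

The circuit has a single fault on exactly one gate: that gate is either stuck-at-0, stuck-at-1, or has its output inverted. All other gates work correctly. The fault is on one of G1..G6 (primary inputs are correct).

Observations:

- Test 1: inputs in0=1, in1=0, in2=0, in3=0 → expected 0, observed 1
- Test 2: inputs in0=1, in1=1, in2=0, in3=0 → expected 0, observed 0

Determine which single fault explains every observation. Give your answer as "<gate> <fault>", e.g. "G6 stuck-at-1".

Fault-free values for test 1 (in0=1, in1=0, in2=0, in3=0): G1=1, G2=1, G3=1, G4=1, G5=1, G6=0, giving Y=0. Observed 1.
Test 1: faults giving observed 1 are {G1 stuck-at-0, G1 inverted output, G2 stuck-at-0, G2 inverted output, G3 stuck-at-0, G3 inverted output, G4 stuck-at-0, G4 inverted output, G5 stuck-at-0, G5 inverted output, G6 stuck-at-1, G6 inverted output}.
Test 2 (in0=1, in1=1, in2=0, in3=0): fault-free G1=1, G2=0, G3=1, G4=1, G5=1, G6=0 → 0; observed 0. Eliminates G1 stuck-at-0, G1 inverted output, G2 inverted output, G3 stuck-at-0, G3 inverted output, G4 stuck-at-0, G4 inverted output, G5 stuck-at-0, G5 inverted output, G6 stuck-at-1, G6 inverted output.
Only G2 stuck-at-0 is consistent with every test.

G2 stuck-at-0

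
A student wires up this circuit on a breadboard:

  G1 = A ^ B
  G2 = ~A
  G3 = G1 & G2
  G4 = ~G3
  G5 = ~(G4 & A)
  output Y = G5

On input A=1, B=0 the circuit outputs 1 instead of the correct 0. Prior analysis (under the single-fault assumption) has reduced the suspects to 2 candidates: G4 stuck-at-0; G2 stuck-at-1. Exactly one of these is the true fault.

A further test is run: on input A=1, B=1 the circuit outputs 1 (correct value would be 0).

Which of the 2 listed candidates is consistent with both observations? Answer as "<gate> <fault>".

G4 stuck-at-0

Evaluate each candidate on input A=1, B=1:
  G4 stuck-at-0: G1=0, G2=0, G3=0, G4=0 [stuck-at-0], G5=1 → 1 — matches
  G2 stuck-at-1: G1=0, G2=1 [stuck-at-1], G3=0, G4=1, G5=0 → 0 — eliminated
Only G4 stuck-at-0 reproduces the observed 1.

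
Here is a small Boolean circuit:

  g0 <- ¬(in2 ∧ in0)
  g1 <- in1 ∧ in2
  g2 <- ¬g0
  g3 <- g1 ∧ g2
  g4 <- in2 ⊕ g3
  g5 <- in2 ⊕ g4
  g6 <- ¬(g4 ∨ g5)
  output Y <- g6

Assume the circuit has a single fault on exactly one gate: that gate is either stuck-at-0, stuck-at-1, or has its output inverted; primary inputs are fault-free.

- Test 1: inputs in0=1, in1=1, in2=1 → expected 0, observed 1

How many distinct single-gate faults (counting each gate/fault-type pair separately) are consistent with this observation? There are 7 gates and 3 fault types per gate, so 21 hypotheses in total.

4

Fault-free: g0=0, g1=1, g2=1, g3=1, g4=0, g5=1, g6=0 → 0. Observed 1.
  g0: none of the 3 fault types match ✗
  g1: none of the 3 fault types match ✗
  g2: none of the 3 fault types match ✗
  g3: none of the 3 fault types match ✗
  g4: none of the 3 fault types match ✗
  g5: stuck-at-0, inverted output ✓; others ✗
  g6: stuck-at-1, inverted output ✓; others ✗
Consistent faults: {g5 stuck-at-0, g5 inverted output, g6 stuck-at-1, g6 inverted output} — 4 in all.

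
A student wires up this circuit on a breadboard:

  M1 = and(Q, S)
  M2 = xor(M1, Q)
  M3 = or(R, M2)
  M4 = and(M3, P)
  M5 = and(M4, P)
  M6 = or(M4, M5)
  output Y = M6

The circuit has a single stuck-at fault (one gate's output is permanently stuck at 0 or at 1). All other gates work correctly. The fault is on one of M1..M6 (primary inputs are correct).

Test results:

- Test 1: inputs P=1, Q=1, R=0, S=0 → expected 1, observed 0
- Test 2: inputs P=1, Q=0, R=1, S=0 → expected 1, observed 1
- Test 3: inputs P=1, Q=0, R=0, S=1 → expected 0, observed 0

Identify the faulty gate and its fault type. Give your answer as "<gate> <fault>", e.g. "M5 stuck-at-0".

M2 stuck-at-0

Fault-free values for test 1 (P=1, Q=1, R=0, S=0): M1=0, M2=1, M3=1, M4=1, M5=1, M6=1, giving Y=1. Observed 0.
Test 1: faults giving observed 0 are {M1 stuck-at-1, M2 stuck-at-0, M3 stuck-at-0, M4 stuck-at-0, M6 stuck-at-0}.
Test 2 (P=1, Q=0, R=1, S=0): fault-free M1=0, M2=0, M3=1, M4=1, M5=1, M6=1 → 1; observed 1. Eliminates M3 stuck-at-0, M4 stuck-at-0, M6 stuck-at-0.
Test 3 (P=1, Q=0, R=0, S=1): fault-free M1=0, M2=0, M3=0, M4=0, M5=0, M6=0 → 0; observed 0. Eliminates M1 stuck-at-1.
Only M2 stuck-at-0 is consistent with every test.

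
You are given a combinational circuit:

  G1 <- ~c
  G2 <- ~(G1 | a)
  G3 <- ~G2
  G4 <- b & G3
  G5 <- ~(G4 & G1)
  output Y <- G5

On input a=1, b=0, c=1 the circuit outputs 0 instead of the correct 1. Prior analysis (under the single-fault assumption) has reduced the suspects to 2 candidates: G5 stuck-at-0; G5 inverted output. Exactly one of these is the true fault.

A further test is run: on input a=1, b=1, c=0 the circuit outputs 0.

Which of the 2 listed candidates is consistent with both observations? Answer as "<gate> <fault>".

G5 stuck-at-0

Evaluate each candidate on input a=1, b=1, c=0:
  G5 stuck-at-0: G1=1, G2=0, G3=1, G4=1, G5=0 [stuck-at-0] → 0 — matches
  G5 inverted output: G1=1, G2=0, G3=1, G4=1, G5=1 [inverted output] → 1 — eliminated
Only G5 stuck-at-0 reproduces the observed 0.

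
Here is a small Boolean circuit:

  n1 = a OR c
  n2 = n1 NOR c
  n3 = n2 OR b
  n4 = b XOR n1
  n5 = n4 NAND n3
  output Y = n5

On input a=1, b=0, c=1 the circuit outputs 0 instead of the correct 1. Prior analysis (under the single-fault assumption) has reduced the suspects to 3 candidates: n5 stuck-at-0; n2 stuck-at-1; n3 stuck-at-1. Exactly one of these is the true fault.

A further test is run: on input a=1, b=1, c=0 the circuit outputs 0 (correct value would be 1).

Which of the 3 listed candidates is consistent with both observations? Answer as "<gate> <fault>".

Evaluate each candidate on input a=1, b=1, c=0:
  n5 stuck-at-0: n1=1, n2=0, n3=1, n4=0, n5=0 [stuck-at-0] → 0 — matches
  n2 stuck-at-1: n1=1, n2=1 [stuck-at-1], n3=1, n4=0, n5=1 → 1 — eliminated
  n3 stuck-at-1: n1=1, n2=0, n3=1 [stuck-at-1], n4=0, n5=1 → 1 — eliminated
Only n5 stuck-at-0 reproduces the observed 0.

n5 stuck-at-0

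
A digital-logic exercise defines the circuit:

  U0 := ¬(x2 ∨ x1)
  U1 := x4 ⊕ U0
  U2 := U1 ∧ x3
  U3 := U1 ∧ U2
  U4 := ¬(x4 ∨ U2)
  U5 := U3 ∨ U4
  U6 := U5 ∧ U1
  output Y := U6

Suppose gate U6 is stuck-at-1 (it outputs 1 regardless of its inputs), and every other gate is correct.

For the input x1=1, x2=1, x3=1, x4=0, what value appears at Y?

1

Propagate with U6 forced: U0=0, U1=0, U2=0, U3=0, U4=1, U5=1, U6=1 [stuck-at-1].
So Y = 1. (Without the fault it would be 0.)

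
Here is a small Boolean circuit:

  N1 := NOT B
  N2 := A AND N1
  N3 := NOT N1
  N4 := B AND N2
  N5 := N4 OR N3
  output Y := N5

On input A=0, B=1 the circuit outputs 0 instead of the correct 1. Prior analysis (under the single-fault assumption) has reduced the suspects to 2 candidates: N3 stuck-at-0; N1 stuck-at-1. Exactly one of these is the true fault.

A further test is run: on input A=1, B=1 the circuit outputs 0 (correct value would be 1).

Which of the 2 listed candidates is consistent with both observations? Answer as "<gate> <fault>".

N3 stuck-at-0

Evaluate each candidate on input A=1, B=1:
  N3 stuck-at-0: N1=0, N2=0, N3=0 [stuck-at-0], N4=0, N5=0 → 0 — matches
  N1 stuck-at-1: N1=1 [stuck-at-1], N2=1, N3=0, N4=1, N5=1 → 1 — eliminated
Only N3 stuck-at-0 reproduces the observed 0.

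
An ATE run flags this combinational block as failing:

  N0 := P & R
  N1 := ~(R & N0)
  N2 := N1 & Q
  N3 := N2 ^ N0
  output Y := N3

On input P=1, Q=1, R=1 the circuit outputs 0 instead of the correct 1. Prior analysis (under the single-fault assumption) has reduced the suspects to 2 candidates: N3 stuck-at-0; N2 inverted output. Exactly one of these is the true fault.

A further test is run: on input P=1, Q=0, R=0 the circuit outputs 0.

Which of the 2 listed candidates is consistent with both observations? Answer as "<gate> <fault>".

N3 stuck-at-0

Evaluate each candidate on input P=1, Q=0, R=0:
  N3 stuck-at-0: N0=0, N1=1, N2=0, N3=0 [stuck-at-0] → 0 — matches
  N2 inverted output: N0=0, N1=1, N2=1 [inverted output], N3=1 → 1 — eliminated
Only N3 stuck-at-0 reproduces the observed 0.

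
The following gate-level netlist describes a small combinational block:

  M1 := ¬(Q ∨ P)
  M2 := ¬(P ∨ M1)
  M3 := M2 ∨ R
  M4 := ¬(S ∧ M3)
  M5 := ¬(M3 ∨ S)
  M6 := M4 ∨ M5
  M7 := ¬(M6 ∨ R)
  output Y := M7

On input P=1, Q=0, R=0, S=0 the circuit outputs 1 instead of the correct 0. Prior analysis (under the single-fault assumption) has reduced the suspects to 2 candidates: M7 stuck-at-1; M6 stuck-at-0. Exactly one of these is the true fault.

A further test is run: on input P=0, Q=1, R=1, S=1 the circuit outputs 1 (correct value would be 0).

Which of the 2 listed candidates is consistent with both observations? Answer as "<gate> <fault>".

M7 stuck-at-1

Evaluate each candidate on input P=0, Q=1, R=1, S=1:
  M7 stuck-at-1: M1=0, M2=1, M3=1, M4=0, M5=0, M6=0, M7=1 [stuck-at-1] → 1 — matches
  M6 stuck-at-0: M1=0, M2=1, M3=1, M4=0, M5=0, M6=0 [stuck-at-0], M7=0 → 0 — eliminated
Only M7 stuck-at-1 reproduces the observed 1.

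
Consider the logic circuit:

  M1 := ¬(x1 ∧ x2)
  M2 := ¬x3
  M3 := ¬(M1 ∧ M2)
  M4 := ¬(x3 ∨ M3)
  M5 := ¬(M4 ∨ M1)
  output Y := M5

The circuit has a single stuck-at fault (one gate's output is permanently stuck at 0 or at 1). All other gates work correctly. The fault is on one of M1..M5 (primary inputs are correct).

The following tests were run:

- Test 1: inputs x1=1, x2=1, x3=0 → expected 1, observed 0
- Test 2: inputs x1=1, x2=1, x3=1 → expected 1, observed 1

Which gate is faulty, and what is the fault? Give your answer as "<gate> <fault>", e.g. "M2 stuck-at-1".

M3 stuck-at-0

Fault-free values for test 1 (x1=1, x2=1, x3=0): M1=0, M2=1, M3=1, M4=0, M5=1, giving Y=1. Observed 0.
Test 1: faults giving observed 0 are {M1 stuck-at-1, M3 stuck-at-0, M4 stuck-at-1, M5 stuck-at-0}.
Test 2 (x1=1, x2=1, x3=1): fault-free M1=0, M2=0, M3=1, M4=0, M5=1 → 1; observed 1. Eliminates M1 stuck-at-1, M4 stuck-at-1, M5 stuck-at-0.
Only M3 stuck-at-0 is consistent with every test.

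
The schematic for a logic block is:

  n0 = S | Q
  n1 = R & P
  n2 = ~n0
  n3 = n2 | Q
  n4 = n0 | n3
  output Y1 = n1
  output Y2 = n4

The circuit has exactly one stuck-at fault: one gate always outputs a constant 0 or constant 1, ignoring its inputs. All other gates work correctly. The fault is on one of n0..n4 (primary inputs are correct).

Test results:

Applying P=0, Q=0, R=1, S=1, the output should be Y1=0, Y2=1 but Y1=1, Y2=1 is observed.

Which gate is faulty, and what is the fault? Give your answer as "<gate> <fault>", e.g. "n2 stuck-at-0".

n1 stuck-at-1

Fault-free values for test 1 (P=0, Q=0, R=1, S=1): n0=1, n1=0, n2=0, n3=0, n4=1, giving Y1=0, Y2=1. Observed Y1=1, Y2=1.
Test 1: faults giving observed Y1=1, Y2=1 are {n1 stuck-at-1}.
Only n1 stuck-at-1 is consistent with every test.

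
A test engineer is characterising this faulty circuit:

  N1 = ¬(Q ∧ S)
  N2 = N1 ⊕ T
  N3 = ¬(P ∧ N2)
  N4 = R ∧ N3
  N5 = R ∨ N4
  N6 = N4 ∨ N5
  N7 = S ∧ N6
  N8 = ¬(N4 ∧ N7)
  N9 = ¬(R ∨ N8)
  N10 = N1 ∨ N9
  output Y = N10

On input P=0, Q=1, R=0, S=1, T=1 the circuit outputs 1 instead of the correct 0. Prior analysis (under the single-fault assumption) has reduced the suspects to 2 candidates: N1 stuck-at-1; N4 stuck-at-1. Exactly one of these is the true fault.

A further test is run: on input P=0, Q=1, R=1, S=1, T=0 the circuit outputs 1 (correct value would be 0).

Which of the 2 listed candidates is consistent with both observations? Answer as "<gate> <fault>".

N1 stuck-at-1

Evaluate each candidate on input P=0, Q=1, R=1, S=1, T=0:
  N1 stuck-at-1: N1=1 [stuck-at-1], N2=1, N3=1, N4=1, N5=1, N6=1, N7=1, N8=0, N9=0, N10=1 → 1 — matches
  N4 stuck-at-1: N1=0, N2=0, N3=1, N4=1 [stuck-at-1], N5=1, N6=1, N7=1, N8=0, N9=0, N10=0 → 0 — eliminated
Only N1 stuck-at-1 reproduces the observed 1.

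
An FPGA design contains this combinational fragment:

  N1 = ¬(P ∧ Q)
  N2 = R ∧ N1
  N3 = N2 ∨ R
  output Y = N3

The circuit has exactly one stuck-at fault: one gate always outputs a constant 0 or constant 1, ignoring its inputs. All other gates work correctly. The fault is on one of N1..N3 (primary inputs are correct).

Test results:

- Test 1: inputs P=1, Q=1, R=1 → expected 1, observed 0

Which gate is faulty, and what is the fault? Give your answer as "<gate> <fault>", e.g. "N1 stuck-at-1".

Fault-free values for test 1 (P=1, Q=1, R=1): N1=0, N2=0, N3=1, giving Y=1. Observed 0.
Test 1: faults giving observed 0 are {N3 stuck-at-0}.
Only N3 stuck-at-0 is consistent with every test.

N3 stuck-at-0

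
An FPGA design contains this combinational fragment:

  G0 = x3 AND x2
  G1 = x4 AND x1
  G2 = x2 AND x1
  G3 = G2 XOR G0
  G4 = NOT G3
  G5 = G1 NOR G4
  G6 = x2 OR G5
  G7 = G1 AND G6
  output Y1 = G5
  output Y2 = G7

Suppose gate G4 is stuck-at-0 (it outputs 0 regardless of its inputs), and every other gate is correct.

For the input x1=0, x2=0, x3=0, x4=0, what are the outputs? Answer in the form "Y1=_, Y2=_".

Propagate with G4 forced: G0=0, G1=0, G2=0, G3=0, G4=0 [stuck-at-0], G5=1, G6=1, G7=0.
So the outputs are Y1=1, Y2=0. (Without the fault they would be Y1=0, Y2=0.)

Y1=1, Y2=0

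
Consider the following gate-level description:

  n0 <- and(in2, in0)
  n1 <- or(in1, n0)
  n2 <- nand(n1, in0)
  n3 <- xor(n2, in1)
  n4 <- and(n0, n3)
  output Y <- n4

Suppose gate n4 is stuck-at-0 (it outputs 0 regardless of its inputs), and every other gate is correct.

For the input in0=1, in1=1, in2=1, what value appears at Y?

0

Propagate with n4 forced: n0=1, n1=1, n2=0, n3=1, n4=0 [stuck-at-0].
So Y = 0. (Without the fault it would be 1.)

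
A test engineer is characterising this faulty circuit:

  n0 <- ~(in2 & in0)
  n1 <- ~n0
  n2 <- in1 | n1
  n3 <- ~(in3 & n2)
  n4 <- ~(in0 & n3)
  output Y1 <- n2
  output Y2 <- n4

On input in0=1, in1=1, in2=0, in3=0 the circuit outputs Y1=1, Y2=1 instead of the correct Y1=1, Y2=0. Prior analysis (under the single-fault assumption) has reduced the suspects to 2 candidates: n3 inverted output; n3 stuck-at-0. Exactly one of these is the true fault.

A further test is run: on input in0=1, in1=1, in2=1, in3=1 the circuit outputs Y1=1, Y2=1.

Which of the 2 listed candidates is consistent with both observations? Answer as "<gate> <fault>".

Evaluate each candidate on input in0=1, in1=1, in2=1, in3=1:
  n3 inverted output: n0=0, n1=1, n2=1, n3=1 [inverted output], n4=0 → Y1=1, Y2=0 — eliminated
  n3 stuck-at-0: n0=0, n1=1, n2=1, n3=0 [stuck-at-0], n4=1 → Y1=1, Y2=1 — matches
Only n3 stuck-at-0 reproduces the observed Y1=1, Y2=1.

n3 stuck-at-0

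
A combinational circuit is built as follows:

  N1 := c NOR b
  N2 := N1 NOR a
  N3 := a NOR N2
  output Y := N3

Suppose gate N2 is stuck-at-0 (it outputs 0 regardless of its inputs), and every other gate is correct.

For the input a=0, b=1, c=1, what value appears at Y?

1

Propagate with N2 forced: N1=0, N2=0 [stuck-at-0], N3=1.
So Y = 1. (Without the fault it would be 0.)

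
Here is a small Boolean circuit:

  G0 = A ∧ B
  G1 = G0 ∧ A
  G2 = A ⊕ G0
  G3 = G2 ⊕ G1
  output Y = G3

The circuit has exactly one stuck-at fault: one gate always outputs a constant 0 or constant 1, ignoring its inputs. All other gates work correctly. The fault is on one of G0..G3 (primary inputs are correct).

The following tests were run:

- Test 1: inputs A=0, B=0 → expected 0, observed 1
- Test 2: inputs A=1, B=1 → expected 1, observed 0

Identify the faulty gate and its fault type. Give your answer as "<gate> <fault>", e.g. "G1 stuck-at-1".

Fault-free values for test 1 (A=0, B=0): G0=0, G1=0, G2=0, G3=0, giving Y=0. Observed 1.
Test 1: faults giving observed 1 are {G0 stuck-at-1, G1 stuck-at-1, G2 stuck-at-1, G3 stuck-at-1}.
Test 2 (A=1, B=1): fault-free G0=1, G1=1, G2=0, G3=1 → 1; observed 0. Eliminates G0 stuck-at-1, G1 stuck-at-1, G3 stuck-at-1.
Only G2 stuck-at-1 is consistent with every test.

G2 stuck-at-1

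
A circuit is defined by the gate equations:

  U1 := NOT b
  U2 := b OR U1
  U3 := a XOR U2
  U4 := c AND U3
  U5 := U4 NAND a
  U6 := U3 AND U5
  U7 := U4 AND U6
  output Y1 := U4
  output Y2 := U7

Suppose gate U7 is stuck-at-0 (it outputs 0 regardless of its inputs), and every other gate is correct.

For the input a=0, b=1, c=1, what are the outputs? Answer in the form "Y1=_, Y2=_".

Propagate with U7 forced: U1=0, U2=1, U3=1, U4=1, U5=1, U6=1, U7=0 [stuck-at-0].
So the outputs are Y1=1, Y2=0. (Without the fault they would be Y1=1, Y2=1.)

Y1=1, Y2=0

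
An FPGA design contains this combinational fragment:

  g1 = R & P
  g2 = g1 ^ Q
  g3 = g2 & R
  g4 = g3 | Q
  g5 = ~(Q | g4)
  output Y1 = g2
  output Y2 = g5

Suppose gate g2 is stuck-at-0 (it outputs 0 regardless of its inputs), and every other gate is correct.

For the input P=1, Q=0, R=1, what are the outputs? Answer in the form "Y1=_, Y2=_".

Y1=0, Y2=1

Propagate with g2 forced: g1=1, g2=0 [stuck-at-0], g3=0, g4=0, g5=1.
So the outputs are Y1=0, Y2=1. (Without the fault they would be Y1=1, Y2=0.)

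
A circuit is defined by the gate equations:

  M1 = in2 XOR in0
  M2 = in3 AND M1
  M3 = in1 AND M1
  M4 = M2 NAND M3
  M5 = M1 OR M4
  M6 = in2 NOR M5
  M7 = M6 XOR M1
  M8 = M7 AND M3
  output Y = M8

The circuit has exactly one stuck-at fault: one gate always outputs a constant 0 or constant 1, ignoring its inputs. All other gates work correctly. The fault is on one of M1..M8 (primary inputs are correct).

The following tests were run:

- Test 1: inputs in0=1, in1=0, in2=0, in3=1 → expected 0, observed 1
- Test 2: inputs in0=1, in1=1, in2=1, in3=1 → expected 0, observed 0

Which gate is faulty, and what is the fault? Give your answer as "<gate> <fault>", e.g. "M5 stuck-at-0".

Fault-free values for test 1 (in0=1, in1=0, in2=0, in3=1): M1=1, M2=1, M3=0, M4=1, M5=1, M6=0, M7=1, M8=0, giving Y=0. Observed 1.
Test 1: faults giving observed 1 are {M3 stuck-at-1, M8 stuck-at-1}.
Test 2 (in0=1, in1=1, in2=1, in3=1): fault-free M1=0, M2=0, M3=0, M4=1, M5=1, M6=0, M7=0, M8=0 → 0; observed 0. Eliminates M8 stuck-at-1.
Only M3 stuck-at-1 is consistent with every test.

M3 stuck-at-1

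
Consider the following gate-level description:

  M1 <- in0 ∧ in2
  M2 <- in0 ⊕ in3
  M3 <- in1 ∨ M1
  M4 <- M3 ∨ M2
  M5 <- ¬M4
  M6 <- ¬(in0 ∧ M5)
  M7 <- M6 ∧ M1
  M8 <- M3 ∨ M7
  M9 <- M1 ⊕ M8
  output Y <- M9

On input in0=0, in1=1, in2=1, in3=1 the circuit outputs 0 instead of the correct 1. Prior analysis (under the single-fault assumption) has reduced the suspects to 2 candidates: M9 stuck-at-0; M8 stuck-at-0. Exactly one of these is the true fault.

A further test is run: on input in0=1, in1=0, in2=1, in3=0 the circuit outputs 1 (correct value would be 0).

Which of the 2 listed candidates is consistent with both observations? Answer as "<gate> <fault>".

M8 stuck-at-0

Evaluate each candidate on input in0=1, in1=0, in2=1, in3=0:
  M9 stuck-at-0: M1=1, M2=1, M3=1, M4=1, M5=0, M6=1, M7=1, M8=1, M9=0 [stuck-at-0] → 0 — eliminated
  M8 stuck-at-0: M1=1, M2=1, M3=1, M4=1, M5=0, M6=1, M7=1, M8=0 [stuck-at-0], M9=1 → 1 — matches
Only M8 stuck-at-0 reproduces the observed 1.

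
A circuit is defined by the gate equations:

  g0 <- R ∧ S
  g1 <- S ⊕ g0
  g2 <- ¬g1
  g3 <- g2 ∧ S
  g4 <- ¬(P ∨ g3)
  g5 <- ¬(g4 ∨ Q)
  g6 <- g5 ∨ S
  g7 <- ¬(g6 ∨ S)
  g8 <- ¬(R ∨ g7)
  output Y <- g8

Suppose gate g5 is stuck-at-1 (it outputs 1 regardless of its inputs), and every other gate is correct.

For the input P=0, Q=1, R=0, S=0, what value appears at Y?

Propagate with g5 forced: g0=0, g1=0, g2=1, g3=0, g4=1, g5=1 [stuck-at-1], g6=1, g7=0, g8=1.
So Y = 1. (Without the fault it would be 0.)

1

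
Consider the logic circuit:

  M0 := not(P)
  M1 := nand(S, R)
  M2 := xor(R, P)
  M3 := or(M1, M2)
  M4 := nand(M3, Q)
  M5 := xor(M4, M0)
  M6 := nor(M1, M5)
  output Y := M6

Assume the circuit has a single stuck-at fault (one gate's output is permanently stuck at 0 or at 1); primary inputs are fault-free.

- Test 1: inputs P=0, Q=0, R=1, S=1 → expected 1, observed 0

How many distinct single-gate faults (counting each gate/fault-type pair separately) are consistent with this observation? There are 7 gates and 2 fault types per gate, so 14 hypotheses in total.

Fault-free: M0=1, M1=0, M2=1, M3=1, M4=1, M5=0, M6=1 → 1. Observed 0.
  M0 stuck-at-0: output 0 ✓
  M0 stuck-at-1: output 1 ✗
  M1 stuck-at-0: output 1 ✗
  M1 stuck-at-1: output 0 ✓
  M2 stuck-at-0: output 1 ✗
  M2 stuck-at-1: output 1 ✗
  M3 stuck-at-0: output 1 ✗
  M3 stuck-at-1: output 1 ✗
  M4 stuck-at-0: output 0 ✓
  M4 stuck-at-1: output 1 ✗
  M5 stuck-at-0: output 1 ✗
  M5 stuck-at-1: output 0 ✓
  M6 stuck-at-0: output 0 ✓
  M6 stuck-at-1: output 1 ✗
Consistent faults: {M0 stuck-at-0, M1 stuck-at-1, M4 stuck-at-0, M5 stuck-at-1, M6 stuck-at-0} — 5 in all.

5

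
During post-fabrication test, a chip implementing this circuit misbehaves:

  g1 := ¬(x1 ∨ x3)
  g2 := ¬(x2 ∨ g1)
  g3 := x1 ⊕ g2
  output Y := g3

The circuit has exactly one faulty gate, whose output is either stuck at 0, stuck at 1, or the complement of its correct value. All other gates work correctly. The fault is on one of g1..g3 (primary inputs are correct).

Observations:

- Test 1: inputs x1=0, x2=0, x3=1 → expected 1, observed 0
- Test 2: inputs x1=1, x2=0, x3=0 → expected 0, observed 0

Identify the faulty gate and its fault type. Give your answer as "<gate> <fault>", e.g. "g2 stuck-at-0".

g3 stuck-at-0

Fault-free values for test 1 (x1=0, x2=0, x3=1): g1=0, g2=1, g3=1, giving Y=1. Observed 0.
Test 1: faults giving observed 0 are {g1 stuck-at-1, g1 inverted output, g2 stuck-at-0, g2 inverted output, g3 stuck-at-0, g3 inverted output}.
Test 2 (x1=1, x2=0, x3=0): fault-free g1=0, g2=1, g3=0 → 0; observed 0. Eliminates g1 stuck-at-1, g1 inverted output, g2 stuck-at-0, g2 inverted output, g3 inverted output.
Only g3 stuck-at-0 is consistent with every test.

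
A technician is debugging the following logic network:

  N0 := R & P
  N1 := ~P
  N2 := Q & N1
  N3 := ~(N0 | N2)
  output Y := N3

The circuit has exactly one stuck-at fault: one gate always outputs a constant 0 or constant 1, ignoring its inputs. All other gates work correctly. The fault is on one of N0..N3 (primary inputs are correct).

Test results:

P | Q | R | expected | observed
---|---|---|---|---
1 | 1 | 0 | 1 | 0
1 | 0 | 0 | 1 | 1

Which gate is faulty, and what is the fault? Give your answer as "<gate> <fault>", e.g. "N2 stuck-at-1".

Fault-free values for test 1 (P=1, Q=1, R=0): N0=0, N1=0, N2=0, N3=1, giving Y=1. Observed 0.
Test 1: faults giving observed 0 are {N0 stuck-at-1, N1 stuck-at-1, N2 stuck-at-1, N3 stuck-at-0}.
Test 2 (P=1, Q=0, R=0): fault-free N0=0, N1=0, N2=0, N3=1 → 1; observed 1. Eliminates N0 stuck-at-1, N2 stuck-at-1, N3 stuck-at-0.
Only N1 stuck-at-1 is consistent with every test.

N1 stuck-at-1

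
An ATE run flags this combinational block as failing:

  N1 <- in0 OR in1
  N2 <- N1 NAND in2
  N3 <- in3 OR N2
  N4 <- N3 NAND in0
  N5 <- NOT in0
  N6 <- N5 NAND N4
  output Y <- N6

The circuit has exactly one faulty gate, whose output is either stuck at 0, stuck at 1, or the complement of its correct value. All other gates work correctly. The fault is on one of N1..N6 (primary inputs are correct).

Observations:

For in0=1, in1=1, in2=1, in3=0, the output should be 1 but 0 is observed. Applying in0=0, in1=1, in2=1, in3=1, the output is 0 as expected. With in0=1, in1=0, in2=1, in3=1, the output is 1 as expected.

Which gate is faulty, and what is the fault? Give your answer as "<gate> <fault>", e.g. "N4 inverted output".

Fault-free values for test 1 (in0=1, in1=1, in2=1, in3=0): N1=1, N2=0, N3=0, N4=1, N5=0, N6=1, giving Y=1. Observed 0.
Test 1: faults giving observed 0 are {N5 stuck-at-1, N5 inverted output, N6 stuck-at-0, N6 inverted output}.
Test 2 (in0=0, in1=1, in2=1, in3=1): fault-free N1=1, N2=0, N3=1, N4=1, N5=1, N6=0 → 0; observed 0. Eliminates N5 inverted output, N6 inverted output.
Test 3 (in0=1, in1=0, in2=1, in3=1): fault-free N1=1, N2=0, N3=1, N4=0, N5=0, N6=1 → 1; observed 1. Eliminates N6 stuck-at-0.
Only N5 stuck-at-1 is consistent with every test.

N5 stuck-at-1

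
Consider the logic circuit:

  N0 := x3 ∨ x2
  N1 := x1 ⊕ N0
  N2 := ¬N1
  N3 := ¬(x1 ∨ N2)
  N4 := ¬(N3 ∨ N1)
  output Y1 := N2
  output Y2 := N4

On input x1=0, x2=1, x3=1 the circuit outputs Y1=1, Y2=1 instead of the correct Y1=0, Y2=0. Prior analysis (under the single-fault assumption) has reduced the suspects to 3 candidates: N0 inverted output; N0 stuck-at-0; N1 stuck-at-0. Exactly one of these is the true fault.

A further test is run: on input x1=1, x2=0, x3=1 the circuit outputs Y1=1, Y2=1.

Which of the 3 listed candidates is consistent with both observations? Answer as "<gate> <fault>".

Evaluate each candidate on input x1=1, x2=0, x3=1:
  N0 inverted output: N0=0 [inverted output], N1=1, N2=0, N3=0, N4=0 → Y1=0, Y2=0 — eliminated
  N0 stuck-at-0: N0=0 [stuck-at-0], N1=1, N2=0, N3=0, N4=0 → Y1=0, Y2=0 — eliminated
  N1 stuck-at-0: N0=1, N1=0 [stuck-at-0], N2=1, N3=0, N4=1 → Y1=1, Y2=1 — matches
Only N1 stuck-at-0 reproduces the observed Y1=1, Y2=1.

N1 stuck-at-0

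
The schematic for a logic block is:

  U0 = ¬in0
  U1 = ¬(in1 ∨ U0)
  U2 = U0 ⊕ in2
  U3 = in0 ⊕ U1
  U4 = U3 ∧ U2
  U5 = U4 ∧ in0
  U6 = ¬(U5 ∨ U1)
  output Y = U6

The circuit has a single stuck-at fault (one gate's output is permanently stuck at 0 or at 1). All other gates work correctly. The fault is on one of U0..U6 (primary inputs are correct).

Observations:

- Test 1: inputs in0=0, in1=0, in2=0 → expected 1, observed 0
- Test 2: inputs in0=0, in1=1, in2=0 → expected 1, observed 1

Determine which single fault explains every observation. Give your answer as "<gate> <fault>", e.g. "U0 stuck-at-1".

Fault-free values for test 1 (in0=0, in1=0, in2=0): U0=1, U1=0, U2=1, U3=0, U4=0, U5=0, U6=1, giving Y=1. Observed 0.
Test 1: faults giving observed 0 are {U0 stuck-at-0, U1 stuck-at-1, U5 stuck-at-1, U6 stuck-at-0}.
Test 2 (in0=0, in1=1, in2=0): fault-free U0=1, U1=0, U2=1, U3=0, U4=0, U5=0, U6=1 → 1; observed 1. Eliminates U1 stuck-at-1, U5 stuck-at-1, U6 stuck-at-0.
Only U0 stuck-at-0 is consistent with every test.

U0 stuck-at-0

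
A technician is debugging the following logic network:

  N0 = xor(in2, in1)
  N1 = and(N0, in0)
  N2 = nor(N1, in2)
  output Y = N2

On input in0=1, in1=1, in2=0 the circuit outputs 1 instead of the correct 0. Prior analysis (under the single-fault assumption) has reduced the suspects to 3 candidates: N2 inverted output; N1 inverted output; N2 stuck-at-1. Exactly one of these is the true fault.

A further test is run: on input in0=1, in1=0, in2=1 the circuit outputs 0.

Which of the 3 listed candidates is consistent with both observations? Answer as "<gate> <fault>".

N1 inverted output

Evaluate each candidate on input in0=1, in1=0, in2=1:
  N2 inverted output: N0=1, N1=1, N2=1 [inverted output] → 1 — eliminated
  N1 inverted output: N0=1, N1=0 [inverted output], N2=0 → 0 — matches
  N2 stuck-at-1: N0=1, N1=1, N2=1 [stuck-at-1] → 1 — eliminated
Only N1 inverted output reproduces the observed 0.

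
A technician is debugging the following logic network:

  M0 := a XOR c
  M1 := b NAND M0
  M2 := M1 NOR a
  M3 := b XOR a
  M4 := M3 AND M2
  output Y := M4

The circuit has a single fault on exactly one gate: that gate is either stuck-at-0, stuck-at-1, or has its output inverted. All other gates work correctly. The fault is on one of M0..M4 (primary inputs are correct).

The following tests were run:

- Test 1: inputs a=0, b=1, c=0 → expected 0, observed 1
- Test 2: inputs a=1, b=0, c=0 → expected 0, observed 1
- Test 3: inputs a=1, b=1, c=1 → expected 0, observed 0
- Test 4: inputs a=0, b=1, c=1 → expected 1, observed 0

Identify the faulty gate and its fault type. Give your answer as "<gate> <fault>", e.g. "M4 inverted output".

M2 inverted output

Fault-free values for test 1 (a=0, b=1, c=0): M0=0, M1=1, M2=0, M3=1, M4=0, giving Y=0. Observed 1.
Test 1: faults giving observed 1 are {M0 stuck-at-1, M0 inverted output, M1 stuck-at-0, M1 inverted output, M2 stuck-at-1, M2 inverted output, M4 stuck-at-1, M4 inverted output}.
Test 2 (a=1, b=0, c=0): fault-free M0=1, M1=1, M2=0, M3=1, M4=0 → 0; observed 1. Eliminates M0 stuck-at-1, M0 inverted output, M1 stuck-at-0, M1 inverted output.
Test 3 (a=1, b=1, c=1): fault-free M0=0, M1=1, M2=0, M3=0, M4=0 → 0; observed 0. Eliminates M4 stuck-at-1, M4 inverted output.
Test 4 (a=0, b=1, c=1): fault-free M0=1, M1=0, M2=1, M3=1, M4=1 → 1; observed 0. Eliminates M2 stuck-at-1.
Only M2 inverted output is consistent with every test.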